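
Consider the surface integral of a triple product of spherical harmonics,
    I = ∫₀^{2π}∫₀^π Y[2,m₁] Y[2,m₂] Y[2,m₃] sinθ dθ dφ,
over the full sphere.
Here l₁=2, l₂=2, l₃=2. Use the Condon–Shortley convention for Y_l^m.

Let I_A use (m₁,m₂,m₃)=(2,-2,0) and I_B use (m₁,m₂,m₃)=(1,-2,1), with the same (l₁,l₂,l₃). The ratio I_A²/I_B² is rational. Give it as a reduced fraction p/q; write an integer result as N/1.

2/3

Same 2,2,2: normalisation and zero-m 3j drop out of the ratio.
A: Δ: 2! 2! 2! / 7! → 1/630; sum: t=0:+1/8 = 1/8; 3j²(2 2 2; 2 -2 0) = Δ·Π!·Σ² = 2/35  (sign +1)
B: Δ: 2! 2! 2! / 7! → 1/630; sum: t=0:+1/4 = 1/4; 3j²(2 2 2; 1 -2 1) = Δ·Π!·Σ² = 3/35  (sign -1)
I_A²/I_B² = (2/35)/(3/35) = 2/3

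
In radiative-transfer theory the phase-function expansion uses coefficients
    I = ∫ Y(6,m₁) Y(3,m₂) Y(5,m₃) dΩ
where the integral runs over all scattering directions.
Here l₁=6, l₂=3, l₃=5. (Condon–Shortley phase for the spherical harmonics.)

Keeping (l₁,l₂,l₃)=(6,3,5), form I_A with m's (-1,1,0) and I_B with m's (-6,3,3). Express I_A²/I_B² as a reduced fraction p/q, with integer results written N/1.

Same 6,3,5: normalisation and zero-m 3j drop out of the ratio.
A: Δ: 4! 8! 2! / 15! → 1/675675; sum: t=2:+1/5760 t=3:−1/3456 t=4:+1/34560 = -1/11520; 3j²(6 3 5; -1 1 0) = Δ·Π!·Σ² = 2/429  (sign +1)
B: Δ: 4! 8! 2! / 15! → 1/675675; sum: t=4:+1/1935360 = 1/1935360; 3j²(6 3 5; -6 3 3) = Δ·Π!·Σ² = 1/91  (sign +1)
I_A²/I_B² = (2/429)/(1/91) = 14/33

14/33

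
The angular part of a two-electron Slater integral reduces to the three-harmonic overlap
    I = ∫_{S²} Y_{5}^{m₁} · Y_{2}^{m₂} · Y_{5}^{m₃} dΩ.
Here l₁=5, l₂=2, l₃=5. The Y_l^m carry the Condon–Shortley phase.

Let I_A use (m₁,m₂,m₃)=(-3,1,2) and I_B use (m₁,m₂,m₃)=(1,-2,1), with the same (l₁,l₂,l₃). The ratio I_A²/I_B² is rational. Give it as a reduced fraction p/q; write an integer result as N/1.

Same 5,2,5: normalisation and zero-m 3j drop out of the ratio.
A: Δ: 2! 8! 2! / 13! → 1/38610; sum: t=1:−1/10080 t=2:+1/2880 = 1/4032; 3j²(5 2 5; -3 1 2) = Δ·Π!·Σ² = 10/429  (sign -1)
B: Δ: 2! 8! 2! / 13! → 1/38610; sum: t=0:+1/2304 = 1/2304; 3j²(5 2 5; 1 -2 1) = Δ·Π!·Σ² = 5/143  (sign +1)
I_A²/I_B² = (10/429)/(5/143) = 2/3

2/3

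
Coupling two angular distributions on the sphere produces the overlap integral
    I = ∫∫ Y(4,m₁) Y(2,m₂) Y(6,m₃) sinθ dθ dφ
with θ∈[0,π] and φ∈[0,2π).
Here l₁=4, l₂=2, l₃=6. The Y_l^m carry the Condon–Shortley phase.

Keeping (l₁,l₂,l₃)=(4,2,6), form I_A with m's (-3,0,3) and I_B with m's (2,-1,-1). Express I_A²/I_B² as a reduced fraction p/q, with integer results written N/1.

Same 4,2,6: normalisation and zero-m 3j drop out of the ratio.
A: Δ: 0! 8! 4! / 13! → 1/6435; sum: t=0:+1/20160 = 1/20160; 3j²(4 2 6; -3 0 3) = Δ·Π!·Σ² = 12/715  (sign -1)
B: Δ: 0! 8! 4! / 13! → 1/6435; sum: t=0:+1/8640 = 1/8640; 3j²(4 2 6; 2 -1 -1) = Δ·Π!·Σ² = 14/1287  (sign -1)
I_A²/I_B² = (12/715)/(14/1287) = 54/35

54/35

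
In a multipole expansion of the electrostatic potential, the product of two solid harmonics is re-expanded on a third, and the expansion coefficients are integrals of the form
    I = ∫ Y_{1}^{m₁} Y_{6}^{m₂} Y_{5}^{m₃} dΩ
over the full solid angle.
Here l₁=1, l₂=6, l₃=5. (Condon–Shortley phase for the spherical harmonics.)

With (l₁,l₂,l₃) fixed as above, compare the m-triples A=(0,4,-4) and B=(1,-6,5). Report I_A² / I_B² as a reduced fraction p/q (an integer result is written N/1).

l's match ⇒ only the (l;m) 3-j factors differ between A and B.
A: triangle coeff Δ(1,6,5) = 1/858; Σ_t [1,1]: t=1:−1/362880 = -1/362880; (3j)²=10/429 [(1 6 5; 0 4 -4)], sign=+1
B: triangle coeff Δ(1,6,5) = 1/858; Σ_t [0,0]: t=0:+1/7257600 = 1/7257600; (3j)²=1/13 [(1 6 5; 1 -6 5)], sign=+1
I_A²/I_B² = (10/429)/(1/13) = 10/33

10/33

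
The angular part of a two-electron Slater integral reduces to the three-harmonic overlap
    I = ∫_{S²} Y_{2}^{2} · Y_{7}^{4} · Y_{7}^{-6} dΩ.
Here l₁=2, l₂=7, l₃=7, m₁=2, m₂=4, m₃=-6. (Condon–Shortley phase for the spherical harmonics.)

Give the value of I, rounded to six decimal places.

-0.106948

Rules hold: Σm=0, L=16 even, 5≤7≤9.
N = 5·15·15 = 1125
Δ = 2!·2!·12!/17! = 1/185640
Racah Σ t=0..2: t=0:+1/2419200 t=1:−1/518400 t=2:+1/2419200 = -1/907200
⇒ 3j(2 7 7; 0 0 0)² = 56/3315, sgn +1
Racah Σ t=0..0: t=0:+1/159667200 = 1/159667200
⇒ 3j(2 7 7; 2 4 -6)² = 9/1190, sgn -1
4πI² = N·(3j₀)²·(3jₘ)² = 540/3757
I = -1·√(0.143732/4π) = -0.10694768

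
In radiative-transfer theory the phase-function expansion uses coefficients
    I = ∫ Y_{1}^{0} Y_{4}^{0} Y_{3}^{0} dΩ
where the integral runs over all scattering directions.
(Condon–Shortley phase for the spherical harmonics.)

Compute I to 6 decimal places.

0.246233

Checks pass: Σm=0; 8 even; l₃=3∈[3,5].
(2·1+1)(2·4+1)(2·3+1) = 189
Δ: 2! 0! 6! / 9! → 1/252
sum: t=1:−1/36 = -1/36
3j²(1 4 3; 0 0 0) = Δ·Π!·Σ² = 4/63  (sign +1)
(m-triple is (0,0,0) — same symbol as above.)
combine: 4πI² = 189·4/63·4/63 = 16/21
take √, sign +1: I = 0.24623252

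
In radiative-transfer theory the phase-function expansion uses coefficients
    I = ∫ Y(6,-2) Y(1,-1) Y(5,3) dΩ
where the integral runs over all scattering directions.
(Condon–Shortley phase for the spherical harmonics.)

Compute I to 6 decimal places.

0.100084

Rules hold: Σm=0, L=12 even, 5≤5≤7.
N = 13·3·11 = 429
Δ = 2!·10!·0!/13! = 1/858
Racah Σ t=1..1: t=1:−1/14400 = -1/14400
⇒ 3j(6 1 5; 0 0 0)² = 6/143, sgn +1
Racah Σ t=0..0: t=0:+1/161280 = 1/161280
⇒ 3j(6 1 5; -2 -1 3)² = 1/143, sgn +1
4πI² = N·(3j₀)²·(3jₘ)² = 18/143
I = +1·√(0.125874/4π) = 0.10008369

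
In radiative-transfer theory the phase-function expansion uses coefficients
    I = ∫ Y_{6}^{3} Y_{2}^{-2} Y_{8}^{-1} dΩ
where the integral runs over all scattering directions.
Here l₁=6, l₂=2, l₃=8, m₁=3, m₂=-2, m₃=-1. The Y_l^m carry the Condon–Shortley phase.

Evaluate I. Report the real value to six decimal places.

-0.050205

Rules hold: Σm=0, L=16 even, 4≤8≤8.
N = 13·5·17 = 1105
Δ = 0!·12!·4!/17! = 1/30940
Racah Σ t=0..0: t=0:+1/2073600 = 1/2073600
⇒ 3j(6 2 8; 0 0 0)² = 28/1105, sgn +1
Racah Σ t=0..0: t=0:+1/52254720 = 1/52254720
⇒ 3j(6 2 8; 3 -2 -1)² = 1/884, sgn -1
4πI² = N·(3j₀)²·(3jₘ)² = 7/221
I = -1·√(0.0316742/4π) = -0.05020511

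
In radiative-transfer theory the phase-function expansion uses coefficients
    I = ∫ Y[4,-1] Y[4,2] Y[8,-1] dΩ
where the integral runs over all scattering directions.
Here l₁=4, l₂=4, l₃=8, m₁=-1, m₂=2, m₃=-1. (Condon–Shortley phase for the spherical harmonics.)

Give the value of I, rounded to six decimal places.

Checks pass: Σm=0; 16 even; l₃=8∈[0,8].
(2·4+1)(2·4+1)(2·8+1) = 1377
Δ: 0! 8! 8! / 17! → 1/218790
sum: t=0:+1/331776 = 1/331776
3j²(4 4 8; 0 0 0) = Δ·Π!·Σ² = 490/21879  (sign +1)
sum: t=0:+1/1036800 = 1/1036800
3j²(4 4 8; -1 2 -1) = Δ·Π!·Σ² = 98/12155  (sign -1)
combine: 4πI² = 1377·490/21879·98/12155 = 86436/347633
take √, sign -1: I = -0.14066366

-0.140664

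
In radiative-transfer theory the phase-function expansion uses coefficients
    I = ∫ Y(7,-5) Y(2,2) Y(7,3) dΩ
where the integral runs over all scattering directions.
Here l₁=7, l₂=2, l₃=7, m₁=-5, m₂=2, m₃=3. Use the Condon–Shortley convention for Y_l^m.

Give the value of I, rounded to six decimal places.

0.139127

m-sum 0 ✓  L=16 even ✓  5≤7≤9 ✓
Π(2lᵢ+1) = 15×5×15 = 1125
triangle coeff Δ(7,2,7) = 1/185640
Σ_t [0,2]: t=0:+1/2419200 t=1:−1/518400 t=2:+1/2419200 = -1/907200
(3j)²=56/3315 [(7 2 7; 0 0 0)], sign=+1
Σ_t [2,2]: t=2:+1/29030400 = 1/29030400
(3j)²=99/7735 [(7 2 7; -5 2 3)], sign=+1
⇒ 4πI² = 11880/48841
I = (+1)√(11880/48841/(4π)) = 0.13912687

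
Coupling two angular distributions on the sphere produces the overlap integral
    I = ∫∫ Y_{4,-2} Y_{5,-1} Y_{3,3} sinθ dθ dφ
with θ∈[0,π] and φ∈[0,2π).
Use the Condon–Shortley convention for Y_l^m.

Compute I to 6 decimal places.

0.143662

m-sum 0 ✓  L=12 even ✓  1≤3≤9 ✓
Π(2lᵢ+1) = 9×11×7 = 693
triangle coeff Δ(4,5,3) = 1/180180
Σ_t [2,4]: t=2:+1/576 t=3:−1/144 t=4:+1/576 = -1/288
(3j)²=20/1001 [(4 5 3; 0 0 0)], sign=+1
Σ_t [4,4]: t=4:+1/2304 = 1/2304
(3j)²=75/4004 [(4 5 3; -2 -1 3)], sign=+1
⇒ 4πI² = 3375/13013
I = (+1)√(3375/13013/(4π)) = 0.14366244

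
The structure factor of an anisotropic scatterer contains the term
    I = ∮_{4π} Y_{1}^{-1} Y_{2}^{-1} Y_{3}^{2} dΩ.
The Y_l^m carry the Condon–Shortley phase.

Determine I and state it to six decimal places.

0.261169

Checks pass: Σm=0; 6 even; l₃=3∈[1,3].
(2·1+1)(2·2+1)(2·3+1) = 105
Δ: 0! 2! 4! / 7! → 1/105
sum: t=0:+1/4 = 1/4
3j²(1 2 3; 0 0 0) = Δ·Π!·Σ² = 3/35  (sign -1)
sum: t=0:+1/12 = 1/12
3j²(1 2 3; -1 -1 2) = Δ·Π!·Σ² = 2/21  (sign -1)
combine: 4πI² = 105·3/35·2/21 = 6/7
take √, sign +1: I = 0.26116903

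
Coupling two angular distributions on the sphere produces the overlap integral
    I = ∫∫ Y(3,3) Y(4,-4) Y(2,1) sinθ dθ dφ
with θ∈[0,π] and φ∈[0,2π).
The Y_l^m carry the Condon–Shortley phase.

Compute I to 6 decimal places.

0.000000

L=9 odd ⇒ parity kills the (l;000) factor ⇒ I = 0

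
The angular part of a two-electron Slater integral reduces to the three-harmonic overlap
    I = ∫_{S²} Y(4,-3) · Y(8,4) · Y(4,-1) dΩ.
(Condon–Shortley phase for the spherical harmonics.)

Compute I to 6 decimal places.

Checks pass: Σm=0; 16 even; l₃=4∈[4,12].
(2·4+1)(2·8+1)(2·4+1) = 1377
Δ: 8! 0! 8! / 17! → 1/218790
sum: t=4:+1/331776 = 1/331776
3j²(4 8 4; 0 0 0) = Δ·Π!·Σ² = 490/21879  (sign +1)
sum: t=7:−1/3628800 = -1/3628800
3j²(4 8 4; -3 4 -1) = Δ·Π!·Σ² = 16/1105  (sign +1)
combine: 4πI² = 1377·490/21879·16/1105 = 14112/31603
take √, sign +1: I = 0.18850601

0.188506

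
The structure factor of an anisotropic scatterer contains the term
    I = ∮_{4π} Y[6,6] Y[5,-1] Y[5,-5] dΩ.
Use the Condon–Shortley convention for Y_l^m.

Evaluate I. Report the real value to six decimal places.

0.096539

m-sum 0 ✓  L=16 even ✓  1≤5≤11 ✓
Π(2lᵢ+1) = 13×11×11 = 1573
triangle coeff Δ(6,5,5) = 1/28588560
Σ_t [1,5]: t=1:−1/345600 t=2:+1/13824 t=3:−1/5184 t=4:+1/13824 t=5:−1/345600 = -7/129600
(3j)²=80/7293 [(6 5 5; 0 0 0)], sign=+1
Σ_t [0,0]: t=0:+1/12441600 = 1/12441600
(3j)²=3/442 [(6 5 5; 6 -1 -5)], sign=+1
⇒ 4πI² = 440/3757
I = (+1)√(440/3757/(4π)) = 0.09653856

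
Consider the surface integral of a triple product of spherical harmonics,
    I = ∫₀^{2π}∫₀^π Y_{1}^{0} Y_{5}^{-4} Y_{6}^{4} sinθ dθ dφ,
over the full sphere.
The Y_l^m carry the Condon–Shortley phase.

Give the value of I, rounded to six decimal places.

Checks pass: Σm=0; 12 even; l₃=6∈[4,6].
(2·1+1)(2·5+1)(2·6+1) = 429
Δ: 0! 2! 10! / 13! → 1/858
sum: t=0:+1/14400 = 1/14400
3j²(1 5 6; 0 0 0) = Δ·Π!·Σ² = 6/143  (sign +1)
sum: t=0:+1/362880 = 1/362880
3j²(1 5 6; 0 -4 4) = Δ·Π!·Σ² = 10/429  (sign +1)
combine: 4πI² = 429·6/143·10/429 = 60/143
take √, sign +1: I = 0.18272698

0.182727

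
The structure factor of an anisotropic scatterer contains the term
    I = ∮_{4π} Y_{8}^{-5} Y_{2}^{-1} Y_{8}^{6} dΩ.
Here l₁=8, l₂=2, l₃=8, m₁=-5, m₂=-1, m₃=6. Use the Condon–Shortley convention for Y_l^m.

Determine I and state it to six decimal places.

m-sum 0 ✓  L=18 even ✓  6≤8≤10 ✓
Π(2lᵢ+1) = 17×5×17 = 1445
triangle coeff Δ(8,2,8) = 1/348840
Σ_t [0,2]: t=0:+1/116121600 t=1:−1/25401600 t=2:+1/116121600 = -1/45158400
(3j)²=24/1615 [(8 2 8; 0 0 0)], sign=-1
Σ_t [0,1]: t=0:+1/12454041600 t=1:−1/1916006400 = -1/2264371200
(3j)²=847/38760 [(8 2 8; -5 -1 6)], sign=-1
⇒ 4πI² = 847/1805
I = (+1)√(847/1805/(4π)) = 0.19324051

0.193241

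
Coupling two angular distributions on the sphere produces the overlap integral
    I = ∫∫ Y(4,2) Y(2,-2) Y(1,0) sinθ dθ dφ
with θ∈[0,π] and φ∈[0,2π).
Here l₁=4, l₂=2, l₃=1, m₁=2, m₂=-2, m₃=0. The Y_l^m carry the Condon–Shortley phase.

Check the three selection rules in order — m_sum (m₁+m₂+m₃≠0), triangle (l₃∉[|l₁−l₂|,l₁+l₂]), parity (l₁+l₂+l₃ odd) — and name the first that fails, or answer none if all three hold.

azimuthal sum: 2 − 2 + 0 = 0  ✓
2 ≤ 1 ≤ 6 (triangle on l)  ✗
L = 4 + 2 + 1 = 7 (odd)

triangle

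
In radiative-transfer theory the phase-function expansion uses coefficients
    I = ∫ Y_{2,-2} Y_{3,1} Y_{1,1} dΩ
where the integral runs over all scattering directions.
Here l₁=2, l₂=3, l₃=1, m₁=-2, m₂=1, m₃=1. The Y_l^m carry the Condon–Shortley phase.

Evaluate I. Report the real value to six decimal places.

-0.082589

Rules hold: Σm=0, L=6 even, 1≤1≤5.
N = 5·7·3 = 105
Δ = 4!·0!·2!/7! = 1/105
Racah Σ t=2..2: t=2:+1/4 = 1/4
⇒ 3j(2 3 1; 0 0 0)² = 3/35, sgn -1
Racah Σ t=4..4: t=4:+1/48 = 1/48
⇒ 3j(2 3 1; -2 1 1)² = 1/105, sgn +1
4πI² = N·(3j₀)²·(3jₘ)² = 3/35
I = -1·√(0.0857143/4π) = -0.08258890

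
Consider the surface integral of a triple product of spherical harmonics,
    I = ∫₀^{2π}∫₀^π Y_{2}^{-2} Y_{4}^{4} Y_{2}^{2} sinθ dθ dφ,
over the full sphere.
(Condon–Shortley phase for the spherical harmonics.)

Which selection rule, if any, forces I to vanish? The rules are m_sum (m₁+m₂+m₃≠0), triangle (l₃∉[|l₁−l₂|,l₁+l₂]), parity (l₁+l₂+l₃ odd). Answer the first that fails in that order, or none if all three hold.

m_sum

m₁+m₂+m₃ = -2 + 4 + 2 = 4  ✗
triangle: |2−4|=2 ≤ l₃=2 ≤ 2+4=6
parity: l₁+l₂+l₃ = 8 is even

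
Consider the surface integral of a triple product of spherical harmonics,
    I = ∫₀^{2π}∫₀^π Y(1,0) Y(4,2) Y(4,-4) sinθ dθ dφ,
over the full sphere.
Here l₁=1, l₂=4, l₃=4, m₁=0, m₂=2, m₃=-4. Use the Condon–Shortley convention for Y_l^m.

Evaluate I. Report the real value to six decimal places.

0.000000

0 + 2 − 4 = -2 ≠ 0: azimuthal integral kills it; I = 0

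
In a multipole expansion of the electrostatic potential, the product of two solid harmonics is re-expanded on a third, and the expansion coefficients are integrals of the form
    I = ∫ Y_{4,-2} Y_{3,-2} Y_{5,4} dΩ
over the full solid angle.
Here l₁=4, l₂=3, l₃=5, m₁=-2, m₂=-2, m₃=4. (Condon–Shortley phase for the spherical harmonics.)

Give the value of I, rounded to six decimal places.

Checks pass: Σm=0; 12 even; l₃=5∈[1,7].
(2·4+1)(2·3+1)(2·5+1) = 693
Δ: 2! 6! 4! / 13! → 1/180180
sum: t=0:+1/576 t=1:−1/144 t=2:+1/576 = -1/288
3j²(4 3 5; 0 0 0) = Δ·Π!·Σ² = 20/1001  (sign +1)
sum: t=0:+1/8640 t=1:−1/2880 = -1/4320
3j²(4 3 5; -2 -2 4) = Δ·Π!·Σ² = 8/429  (sign +1)
combine: 4πI² = 693·20/1001·8/429 = 480/1859
take √, sign +1: I = 0.14334284

0.143343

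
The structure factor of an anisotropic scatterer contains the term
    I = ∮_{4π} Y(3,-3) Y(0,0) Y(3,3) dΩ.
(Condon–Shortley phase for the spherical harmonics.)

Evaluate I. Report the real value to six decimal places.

Checks pass: Σm=0; 6 even; l₃=3∈[3,3].
(2·3+1)(2·0+1)(2·3+1) = 49
Δ: 0! 6! 0! / 7! → 1/7
sum: t=0:+1/36 = 1/36
3j²(3 0 3; 0 0 0) = Δ·Π!·Σ² = 1/7  (sign -1)
sum: t=0:+1/720 = 1/720
3j²(3 0 3; -3 0 3) = Δ·Π!·Σ² = 1/7  (sign +1)
combine: 4πI² = 49·1/7·1/7 = 1/1
take √, sign -1: I = -0.28209479

-0.282095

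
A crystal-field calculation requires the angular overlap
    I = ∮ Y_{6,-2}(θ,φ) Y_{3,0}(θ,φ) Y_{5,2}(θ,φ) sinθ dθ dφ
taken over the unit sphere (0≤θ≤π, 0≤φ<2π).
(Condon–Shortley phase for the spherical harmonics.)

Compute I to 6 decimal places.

Rules hold: Σm=0, L=14 even, 3≤5≤9.
N = 13·7·11 = 1001
Δ = 4!·8!·2!/15! = 1/675675
Racah Σ t=1..3: t=1:−1/8640 t=2:+1/2304 t=3:−1/8640 = 7/34560
⇒ 3j(6 3 5; 0 0 0)² = 7/429, sgn -1
Racah Σ t=1..3: t=1:−1/60480 t=2:+1/5760 t=3:−1/8640 = 1/24192
⇒ 3j(6 3 5; -2 0 2)² = 8/3003, sgn -1
4πI² = N·(3j₀)²·(3jₘ)² = 56/1287
I = +1·√(0.043512/4π) = 0.05884368

0.058844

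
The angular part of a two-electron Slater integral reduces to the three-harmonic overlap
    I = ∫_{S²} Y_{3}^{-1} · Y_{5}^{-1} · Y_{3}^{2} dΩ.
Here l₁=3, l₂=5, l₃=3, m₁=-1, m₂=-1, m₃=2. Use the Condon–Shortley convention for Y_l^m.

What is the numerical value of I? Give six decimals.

l₁+l₂+l₃=11 is odd: 3j(l;000)=0 ⇒ I=0

0.000000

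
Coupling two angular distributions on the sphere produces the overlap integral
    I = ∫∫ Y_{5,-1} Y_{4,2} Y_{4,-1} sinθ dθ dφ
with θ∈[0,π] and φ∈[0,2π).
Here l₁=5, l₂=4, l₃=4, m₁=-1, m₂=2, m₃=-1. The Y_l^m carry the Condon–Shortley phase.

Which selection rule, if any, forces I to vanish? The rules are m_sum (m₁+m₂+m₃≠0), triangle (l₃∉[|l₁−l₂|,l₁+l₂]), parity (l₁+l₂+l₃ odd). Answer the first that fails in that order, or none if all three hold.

azimuthal sum: -1 + 2 − 1 = 0  ✓
1 ≤ 4 ≤ 9 (triangle on l)  ✓
L = 5 + 4 + 4 = 13 (odd)  ✗

parity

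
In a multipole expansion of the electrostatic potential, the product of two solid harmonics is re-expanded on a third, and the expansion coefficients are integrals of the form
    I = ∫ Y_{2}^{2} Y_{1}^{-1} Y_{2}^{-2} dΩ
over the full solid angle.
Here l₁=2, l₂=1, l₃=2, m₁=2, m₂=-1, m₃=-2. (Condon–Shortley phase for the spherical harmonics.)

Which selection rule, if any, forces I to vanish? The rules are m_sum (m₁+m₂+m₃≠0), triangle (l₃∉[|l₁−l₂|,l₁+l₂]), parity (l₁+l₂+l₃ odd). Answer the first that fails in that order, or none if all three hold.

m_sum

azimuthal sum: 2 − 1 − 2 = -1  ✗
1 ≤ 2 ≤ 3 (triangle on l)
L = 2 + 1 + 2 = 5 (odd)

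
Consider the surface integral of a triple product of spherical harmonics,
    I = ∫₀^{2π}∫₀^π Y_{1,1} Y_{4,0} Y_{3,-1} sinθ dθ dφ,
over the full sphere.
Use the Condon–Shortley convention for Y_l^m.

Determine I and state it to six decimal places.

0.150786

Rules hold: Σm=0, L=8 even, 3≤3≤5.
N = 3·9·7 = 189
Δ = 2!·0!·6!/9! = 1/252
Racah Σ t=1..1: t=1:−1/36 = -1/36
⇒ 3j(1 4 3; 0 0 0)² = 4/63, sgn +1
Racah Σ t=0..0: t=0:+1/96 = 1/96
⇒ 3j(1 4 3; 1 0 -1)² = 1/42, sgn +1
4πI² = N·(3j₀)²·(3jₘ)² = 2/7
I = +1·√(0.285714/4π) = 0.15078601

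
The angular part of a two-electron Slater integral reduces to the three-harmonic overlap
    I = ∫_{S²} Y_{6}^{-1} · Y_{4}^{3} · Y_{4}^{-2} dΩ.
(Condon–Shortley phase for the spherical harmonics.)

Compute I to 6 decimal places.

0.160153

Checks pass: Σm=0; 14 even; l₃=4∈[2,10].
(2·6+1)(2·4+1)(2·4+1) = 1053
Δ: 6! 6! 2! / 15! → 1/1261260
sum: t=2:+1/4608 t=3:−1/1296 t=4:+1/4608 = -7/20736
3j²(6 4 4; 0 0 0) = Δ·Π!·Σ² = 20/1287  (sign -1)
sum: t=5:−1/11520 t=6:+1/86400 = -13/172800
3j²(6 4 4; -1 3 -2) = Δ·Π!·Σ² = 13/660  (sign -1)
combine: 4πI² = 1053·20/1287·13/660 = 39/121
take √, sign +1: I = 0.16015286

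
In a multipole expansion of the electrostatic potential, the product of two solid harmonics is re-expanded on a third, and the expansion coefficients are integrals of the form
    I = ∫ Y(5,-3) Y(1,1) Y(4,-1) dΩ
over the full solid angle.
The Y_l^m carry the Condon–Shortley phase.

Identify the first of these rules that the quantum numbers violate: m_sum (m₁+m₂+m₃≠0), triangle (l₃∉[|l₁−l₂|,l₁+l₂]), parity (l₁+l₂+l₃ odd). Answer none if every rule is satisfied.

m_sum

azimuthal sum: -3 + 1 − 1 = -3  ✗
4 ≤ 4 ≤ 6 (triangle on l)
L = 5 + 1 + 4 = 10 (even)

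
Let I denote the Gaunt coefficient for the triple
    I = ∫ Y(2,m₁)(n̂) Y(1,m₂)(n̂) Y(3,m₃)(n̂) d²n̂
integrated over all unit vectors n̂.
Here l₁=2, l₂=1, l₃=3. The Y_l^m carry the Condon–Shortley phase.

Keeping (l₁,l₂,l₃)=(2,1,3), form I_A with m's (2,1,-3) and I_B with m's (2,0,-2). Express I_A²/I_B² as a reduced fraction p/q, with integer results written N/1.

Same 2,1,3: normalisation and zero-m 3j drop out of the ratio.
A: Δ: 0! 4! 2! / 7! → 1/105; sum: t=0:+1/48 = 1/48; 3j²(2 1 3; 2 1 -3) = Δ·Π!·Σ² = 1/7  (sign +1)
B: Δ: 0! 4! 2! / 7! → 1/105; sum: t=0:+1/24 = 1/24; 3j²(2 1 3; 2 0 -2) = Δ·Π!·Σ² = 1/21  (sign -1)
I_A²/I_B² = (1/7)/(1/21) = 3/1

3/1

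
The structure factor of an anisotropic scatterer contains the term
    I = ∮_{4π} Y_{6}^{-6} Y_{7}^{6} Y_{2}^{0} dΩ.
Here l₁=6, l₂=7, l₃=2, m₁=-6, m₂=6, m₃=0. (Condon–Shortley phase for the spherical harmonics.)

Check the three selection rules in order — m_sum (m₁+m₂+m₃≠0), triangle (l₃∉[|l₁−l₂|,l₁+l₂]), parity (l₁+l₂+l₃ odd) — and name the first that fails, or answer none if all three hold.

parity

m₁+m₂+m₃ = -6 + 6 + 0 = 0  ✓
triangle: |6−7|=1 ≤ l₃=2 ≤ 6+7=13  ✓
parity: l₁+l₂+l₃ = 15 is odd  ✗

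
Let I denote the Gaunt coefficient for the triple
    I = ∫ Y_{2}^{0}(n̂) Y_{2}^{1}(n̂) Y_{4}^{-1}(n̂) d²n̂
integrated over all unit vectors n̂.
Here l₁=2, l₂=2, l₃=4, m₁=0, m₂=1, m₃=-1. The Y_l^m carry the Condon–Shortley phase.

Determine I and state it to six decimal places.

-0.220728

Rules hold: Σm=0, L=8 even, 0≤4≤4.
N = 5·5·9 = 225
Δ = 0!·4!·4!/9! = 1/630
Racah Σ t=0..0: t=0:+1/16 = 1/16
⇒ 3j(2 2 4; 0 0 0)² = 2/35, sgn +1
Racah Σ t=0..0: t=0:+1/24 = 1/24
⇒ 3j(2 2 4; 0 1 -1)² = 1/21, sgn -1
4πI² = N·(3j₀)²·(3jₘ)² = 30/49
I = -1·√(0.612245/4π) = -0.22072812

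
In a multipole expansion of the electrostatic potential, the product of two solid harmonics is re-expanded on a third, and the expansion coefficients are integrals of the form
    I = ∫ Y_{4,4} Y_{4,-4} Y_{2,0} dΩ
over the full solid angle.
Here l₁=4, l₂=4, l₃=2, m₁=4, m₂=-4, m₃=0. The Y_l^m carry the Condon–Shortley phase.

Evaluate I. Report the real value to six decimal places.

-0.229376

m-sum 0 ✓  L=10 even ✓  0≤2≤8 ✓
Π(2lᵢ+1) = 9×9×5 = 405
triangle coeff Δ(4,4,2) = 1/13860
Σ_t [2,4]: t=2:+1/192 t=3:−1/36 t=4:+1/192 = -5/288
(3j)²=20/693 [(4 4 2; 0 0 0)], sign=-1
Σ_t [0,0]: t=0:+1/2880 = 1/2880
(3j)²=28/495 [(4 4 2; 4 -4 0)], sign=+1
⇒ 4πI² = 80/121
I = (-1)√(80/121/(4π)) = -0.22937568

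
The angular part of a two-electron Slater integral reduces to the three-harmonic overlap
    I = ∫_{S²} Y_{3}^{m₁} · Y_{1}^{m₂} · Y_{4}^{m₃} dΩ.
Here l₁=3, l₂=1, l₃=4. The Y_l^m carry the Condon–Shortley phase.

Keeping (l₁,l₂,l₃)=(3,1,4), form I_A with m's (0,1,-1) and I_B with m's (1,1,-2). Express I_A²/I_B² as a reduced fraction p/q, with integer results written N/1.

2/3

l's match ⇒ only the (l;m) 3-j factors differ between A and B.
A: triangle coeff Δ(3,1,4) = 1/252; Σ_t [0,0]: t=0:+1/72 = 1/72; (3j)²=5/126 [(3 1 4; 0 1 -1)], sign=-1
B: triangle coeff Δ(3,1,4) = 1/252; Σ_t [0,0]: t=0:+1/96 = 1/96; (3j)²=5/84 [(3 1 4; 1 1 -2)], sign=+1
I_A²/I_B² = (5/126)/(5/84) = 2/3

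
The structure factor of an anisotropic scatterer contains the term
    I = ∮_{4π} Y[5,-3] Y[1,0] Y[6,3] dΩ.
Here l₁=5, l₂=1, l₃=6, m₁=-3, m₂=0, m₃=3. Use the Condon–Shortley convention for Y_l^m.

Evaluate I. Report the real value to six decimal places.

m-sum 0 ✓  L=12 even ✓  4≤6≤6 ✓
Π(2lᵢ+1) = 11×3×13 = 429
triangle coeff Δ(5,1,6) = 1/858
Σ_t [0,0]: t=0:+1/14400 = 1/14400
(3j)²=6/143 [(5 1 6; 0 0 0)], sign=+1
Σ_t [0,0]: t=0:+1/80640 = 1/80640
(3j)²=9/286 [(5 1 6; -3 0 3)], sign=-1
⇒ 4πI² = 81/143
I = (-1)√(81/143/(4π)) = -0.21230956

-0.212310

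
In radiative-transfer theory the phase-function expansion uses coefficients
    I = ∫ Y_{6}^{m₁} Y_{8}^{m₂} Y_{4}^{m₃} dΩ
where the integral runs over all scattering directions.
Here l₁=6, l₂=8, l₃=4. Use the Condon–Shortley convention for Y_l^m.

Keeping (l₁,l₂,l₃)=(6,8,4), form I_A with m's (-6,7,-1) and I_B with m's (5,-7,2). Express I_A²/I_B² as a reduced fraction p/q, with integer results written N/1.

l's match ⇒ only the (l;m) 3-j factors differ between A and B.
A: triangle coeff Δ(6,8,4) = 1/23279256; Σ_t [10,10]: t=10:+1/870912000 = 1/870912000; (3j)²=33/1292 [(6 8 4; -6 7 -1)], sign=-1
B: triangle coeff Δ(6,8,4) = 1/23279256; Σ_t [0,1]: t=0:+1/435456000 t=1:−1/522547200 = 1/2612736000; (3j)²=11/23256 [(6 8 4; 5 -7 2)], sign=+1
I_A²/I_B² = (33/1292)/(11/23256) = 54/1

54/1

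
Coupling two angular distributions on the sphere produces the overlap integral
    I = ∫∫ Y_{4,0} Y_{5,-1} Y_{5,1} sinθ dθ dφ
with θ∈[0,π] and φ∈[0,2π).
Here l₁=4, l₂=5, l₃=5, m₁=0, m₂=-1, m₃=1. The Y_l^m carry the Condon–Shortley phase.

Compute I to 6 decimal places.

-0.086798

Checks pass: Σm=0; 14 even; l₃=5∈[1,9].
(2·4+1)(2·5+1)(2·5+1) = 1089
Δ: 4! 4! 6! / 15! → 1/3153150
sum: t=0:+1/69120 t=1:−1/1728 t=2:+1/576 t=3:−1/1728 t=4:+1/69120 = 7/11520
3j²(4 5 5; 0 0 0) = Δ·Π!·Σ² = 2/143  (sign -1)
sum: t=0:+1/27648 t=1:−1/1296 t=2:+1/768 t=3:−1/4320 t=4:+1/414720 = 7/20736
3j²(4 5 5; 0 -1 1) = Δ·Π!·Σ² = 8/1287  (sign +1)
combine: 4πI² = 1089·2/143·8/1287 = 16/169
take √, sign -1: I = -0.08679840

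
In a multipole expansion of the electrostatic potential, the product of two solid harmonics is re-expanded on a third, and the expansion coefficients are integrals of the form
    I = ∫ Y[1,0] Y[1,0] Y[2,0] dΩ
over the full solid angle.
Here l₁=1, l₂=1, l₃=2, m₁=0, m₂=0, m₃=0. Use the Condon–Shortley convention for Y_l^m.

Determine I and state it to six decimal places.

0.252313

m-sum 0 ✓  L=4 even ✓  0≤2≤2 ✓
Π(2lᵢ+1) = 3×3×5 = 45
triangle coeff Δ(1,1,2) = 1/30
Σ_t [0,0]: t=0:+1/1 = 1/1
(3j)²=2/15 [(1 1 2; 0 0 0)], sign=+1
(m-triple is (0,0,0) — same symbol as above.)
⇒ 4πI² = 4/5
I = (+1)√(4/5/(4π)) = 0.25231325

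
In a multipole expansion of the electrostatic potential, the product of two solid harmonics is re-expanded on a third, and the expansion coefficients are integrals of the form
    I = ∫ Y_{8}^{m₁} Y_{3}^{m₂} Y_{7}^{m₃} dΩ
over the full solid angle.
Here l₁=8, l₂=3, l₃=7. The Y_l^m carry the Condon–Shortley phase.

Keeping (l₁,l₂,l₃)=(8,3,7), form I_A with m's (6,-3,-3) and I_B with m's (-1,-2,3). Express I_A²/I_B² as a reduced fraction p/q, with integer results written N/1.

Shared (l₁,l₂,l₃)=(8,3,7): N and (l;000)² cancel in I_A²/I_B².
A: Δ = 4!·12!·2!/19! = 1/5290740; Racah Σ t=0..0: t=0:+1/348364800 = 1/348364800; ⇒ 3j(8 3 7; 6 -3 -3)² = 11/646, sgn +1
B: Δ = 4!·12!·2!/19! = 1/5290740; Racah Σ t=0..1: t=0:+1/52254720 t=1:−1/11612160 = -1/14929920; ⇒ 3j(8 3 7; -1 -2 3)² = 1225/75582, sgn -1
I_A²/I_B² = (11/646)/(1225/75582) = 1287/1225

1287/1225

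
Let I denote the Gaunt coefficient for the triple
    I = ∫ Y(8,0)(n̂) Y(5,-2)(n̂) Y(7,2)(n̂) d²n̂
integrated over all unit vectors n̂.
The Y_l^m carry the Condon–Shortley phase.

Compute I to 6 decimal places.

Rules hold: Σm=0, L=20 even, 3≤7≤13.
N = 17·11·15 = 2805
Δ = 6!·10!·4!/21! = 1/814773960
Racah Σ t=1..5: t=1:−1/87091200 t=2:+1/4976640 t=3:−1/2073600 t=4:+1/4976640 t=5:−1/87091200 = -1/9676800
⇒ 3j(8 5 7; 0 0 0)² = 360/46189, sgn +1
Racah Σ t=0..3: t=0:+1/348364800 t=1:−1/14515200 t=2:+1/4976640 t=3:−1/12441600 = 19/348364800
⇒ 3j(8 5 7; 0 -2 2)² = 19/2431, sgn -1
4πI² = N·(3j₀)²·(3jₘ)² = 5400/31603
I = -1·√(0.17087/4π) = -0.11660785

-0.116608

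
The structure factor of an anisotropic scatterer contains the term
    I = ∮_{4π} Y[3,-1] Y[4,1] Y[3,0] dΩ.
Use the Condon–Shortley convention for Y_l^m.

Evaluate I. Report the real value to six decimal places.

m-sum 0 ✓  L=10 even ✓  1≤3≤7 ✓
Π(2lᵢ+1) = 7×9×7 = 441
triangle coeff Δ(3,4,3) = 1/34650
Σ_t [1,3]: t=1:−1/72 t=2:+1/16 t=3:−1/72 = 5/144
(3j)²=2/77 [(3 4 3; 0 0 0)], sign=-1
Σ_t [2,4]: t=2:+1/48 t=3:−1/24 t=4:+1/288 = -5/288
(3j)²=5/462 [(3 4 3; -1 1 0)], sign=+1
⇒ 4πI² = 15/121
I = (-1)√(15/121/(4π)) = -0.09932258

-0.099323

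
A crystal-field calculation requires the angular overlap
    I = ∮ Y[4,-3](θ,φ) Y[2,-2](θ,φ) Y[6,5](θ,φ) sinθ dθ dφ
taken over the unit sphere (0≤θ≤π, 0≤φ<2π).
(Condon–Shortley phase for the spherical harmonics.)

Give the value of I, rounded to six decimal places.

-0.288917

Rules hold: Σm=0, L=12 even, 2≤6≤6.
N = 9·5·13 = 585
Δ = 0!·8!·4!/13! = 1/6435
Racah Σ t=0..0: t=0:+1/2304 = 1/2304
⇒ 3j(4 2 6; 0 0 0)² = 5/143, sgn +1
Racah Σ t=0..0: t=0:+1/120960 = 1/120960
⇒ 3j(4 2 6; -3 -2 5)² = 2/39, sgn -1
4πI² = N·(3j₀)²·(3jₘ)² = 150/143
I = -1·√(1.04895/4π) = -0.28891672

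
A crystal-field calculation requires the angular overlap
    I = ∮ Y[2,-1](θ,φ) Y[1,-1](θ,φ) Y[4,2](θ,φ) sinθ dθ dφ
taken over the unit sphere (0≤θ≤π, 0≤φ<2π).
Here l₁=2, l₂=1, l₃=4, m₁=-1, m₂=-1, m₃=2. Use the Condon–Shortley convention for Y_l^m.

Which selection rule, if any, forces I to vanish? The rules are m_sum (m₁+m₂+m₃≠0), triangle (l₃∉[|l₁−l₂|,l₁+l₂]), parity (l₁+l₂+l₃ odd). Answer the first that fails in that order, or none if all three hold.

triangle

Σmᵢ = 0  ✓
l₃∈[|l₁−l₂|,l₁+l₂]=[1,3], have l₃=4  ✗
Σlᵢ = 7 ⇒ odd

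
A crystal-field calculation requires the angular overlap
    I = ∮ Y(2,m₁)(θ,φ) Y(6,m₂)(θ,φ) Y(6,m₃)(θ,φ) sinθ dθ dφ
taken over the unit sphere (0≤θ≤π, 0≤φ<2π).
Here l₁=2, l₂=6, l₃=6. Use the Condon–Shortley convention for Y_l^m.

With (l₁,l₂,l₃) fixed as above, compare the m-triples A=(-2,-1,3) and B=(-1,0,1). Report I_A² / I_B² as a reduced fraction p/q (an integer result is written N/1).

240/7

l's match ⇒ only the (l;m) 3-j factors differ between A and B.
A: triangle coeff Δ(2,6,6) = 1/90090; Σ_t [2,2]: t=2:+1/120960 = 1/120960; (3j)²=24/1001 [(2 6 6; -2 -1 3)], sign=-1
B: triangle coeff Δ(2,6,6) = 1/90090; Σ_t [1,2]: t=1:−1/28800 t=2:+1/34560 = -1/172800; (3j)²=1/1430 [(2 6 6; -1 0 1)], sign=+1
I_A²/I_B² = (24/1001)/(1/1430) = 240/7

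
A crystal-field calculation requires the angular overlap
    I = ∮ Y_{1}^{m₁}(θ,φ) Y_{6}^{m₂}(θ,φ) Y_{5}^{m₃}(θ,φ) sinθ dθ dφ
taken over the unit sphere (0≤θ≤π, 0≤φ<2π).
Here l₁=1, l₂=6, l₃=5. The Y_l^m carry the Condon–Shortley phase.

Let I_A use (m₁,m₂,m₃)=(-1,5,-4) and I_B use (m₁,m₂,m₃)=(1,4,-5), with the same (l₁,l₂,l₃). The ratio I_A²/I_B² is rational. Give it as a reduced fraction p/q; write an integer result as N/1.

55/1

Same 1,6,5: normalisation and zero-m 3j drop out of the ratio.
A: Δ: 2! 0! 10! / 13! → 1/858; sum: t=2:+1/725760 = 1/725760; 3j²(1 6 5; -1 5 -4) = Δ·Π!·Σ² = 5/78  (sign -1)
B: Δ: 2! 0! 10! / 13! → 1/858; sum: t=0:+1/7257600 = 1/7257600; 3j²(1 6 5; 1 4 -5) = Δ·Π!·Σ² = 1/858  (sign +1)
I_A²/I_B² = (5/78)/(1/858) = 55/1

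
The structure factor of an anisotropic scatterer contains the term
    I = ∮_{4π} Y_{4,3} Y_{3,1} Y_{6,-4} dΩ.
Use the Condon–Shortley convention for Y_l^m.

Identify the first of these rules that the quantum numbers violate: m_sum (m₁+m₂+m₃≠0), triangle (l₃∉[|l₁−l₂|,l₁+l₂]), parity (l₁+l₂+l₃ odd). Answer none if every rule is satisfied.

Σmᵢ = 0  ✓
l₃∈[|l₁−l₂|,l₁+l₂]=[1,7], have l₃=6  ✓
Σlᵢ = 13 ⇒ odd  ✗

parity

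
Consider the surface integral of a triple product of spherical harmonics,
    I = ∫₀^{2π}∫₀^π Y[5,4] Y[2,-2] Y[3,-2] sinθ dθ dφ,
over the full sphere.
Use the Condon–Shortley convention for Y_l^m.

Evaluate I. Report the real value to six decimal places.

Rules hold: Σm=0, L=10 even, 3≤3≤7.
N = 11·5·7 = 385
Δ = 4!·6!·0!/11! = 1/2310
Racah Σ t=2..2: t=2:+1/144 = 1/144
⇒ 3j(5 2 3; 0 0 0)² = 10/231, sgn -1
Racah Σ t=0..0: t=0:+1/2880 = 1/2880
⇒ 3j(5 2 3; 4 -2 -2)² = 3/55, sgn -1
4πI² = N·(3j₀)²·(3jₘ)² = 10/11
I = +1·√(0.909091/4π) = 0.26896683

0.268967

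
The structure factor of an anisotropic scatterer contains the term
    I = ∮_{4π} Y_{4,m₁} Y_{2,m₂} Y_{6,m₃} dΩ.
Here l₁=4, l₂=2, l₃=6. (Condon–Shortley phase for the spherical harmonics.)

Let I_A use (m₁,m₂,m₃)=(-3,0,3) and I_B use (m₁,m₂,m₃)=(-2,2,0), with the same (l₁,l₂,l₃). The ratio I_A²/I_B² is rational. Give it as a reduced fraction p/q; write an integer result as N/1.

36/5

Same 4,2,6: normalisation and zero-m 3j drop out of the ratio.
A: Δ: 0! 8! 4! / 13! → 1/6435; sum: t=0:+1/20160 = 1/20160; 3j²(4 2 6; -3 0 3) = Δ·Π!·Σ² = 12/715  (sign -1)
B: Δ: 0! 8! 4! / 13! → 1/6435; sum: t=0:+1/34560 = 1/34560; 3j²(4 2 6; -2 2 0) = Δ·Π!·Σ² = 1/429  (sign +1)
I_A²/I_B² = (12/715)/(1/429) = 36/5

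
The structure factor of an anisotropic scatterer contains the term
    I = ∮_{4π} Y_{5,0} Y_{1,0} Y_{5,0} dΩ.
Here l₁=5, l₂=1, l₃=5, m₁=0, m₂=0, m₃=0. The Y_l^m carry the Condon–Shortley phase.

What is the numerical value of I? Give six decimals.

0.000000

Σlᵢ=11 odd — θ-integrand is odd under cosθ→−cosθ; I=0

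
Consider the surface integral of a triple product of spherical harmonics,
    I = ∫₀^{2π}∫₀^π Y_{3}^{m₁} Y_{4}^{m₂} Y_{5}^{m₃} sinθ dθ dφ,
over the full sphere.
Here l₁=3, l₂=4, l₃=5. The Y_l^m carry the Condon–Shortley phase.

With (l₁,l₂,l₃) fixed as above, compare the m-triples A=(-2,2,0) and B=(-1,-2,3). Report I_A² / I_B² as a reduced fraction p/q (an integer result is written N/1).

800/567

Same 3,4,5: normalisation and zero-m 3j drop out of the ratio.
A: Δ: 2! 4! 6! / 13! → 1/180180; sum: t=1:−1/2880 t=2:+1/576 = 1/720; 3j²(3 4 5; -2 2 0) = Δ·Π!·Σ² = 80/3003  (sign -1)
B: Δ: 2! 4! 6! / 13! → 1/180180; sum: t=0:+1/2304 t=1:−1/720 t=2:+1/5760 = -1/1280; 3j²(3 4 5; -1 -2 3) = Δ·Π!·Σ² = 27/1430  (sign -1)
I_A²/I_B² = (80/3003)/(27/1430) = 800/567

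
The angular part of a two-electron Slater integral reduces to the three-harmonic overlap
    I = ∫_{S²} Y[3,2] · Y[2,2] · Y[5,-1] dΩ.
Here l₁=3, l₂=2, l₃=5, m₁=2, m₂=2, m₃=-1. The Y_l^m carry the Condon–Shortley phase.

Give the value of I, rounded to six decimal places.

0.000000

m-sum = 2 + 2 − 1 = 3 ≠ 0 ⇒ I = 0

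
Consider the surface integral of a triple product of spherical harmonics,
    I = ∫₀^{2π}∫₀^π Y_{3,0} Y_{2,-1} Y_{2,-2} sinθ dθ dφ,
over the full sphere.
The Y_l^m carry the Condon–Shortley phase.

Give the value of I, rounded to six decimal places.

0.000000

Σmᵢ = -3 ≠ 0, so the φ-integral vanishes; I = 0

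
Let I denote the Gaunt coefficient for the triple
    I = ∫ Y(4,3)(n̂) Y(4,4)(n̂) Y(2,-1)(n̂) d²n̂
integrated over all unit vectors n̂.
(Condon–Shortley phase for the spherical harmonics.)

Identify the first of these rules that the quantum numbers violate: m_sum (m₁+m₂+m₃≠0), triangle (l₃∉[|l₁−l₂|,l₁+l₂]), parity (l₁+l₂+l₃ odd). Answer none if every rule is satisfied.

Σmᵢ = 6  ✗
l₃∈[|l₁−l₂|,l₁+l₂]=[0,8], have l₃=2
Σlᵢ = 10 ⇒ even

m_sum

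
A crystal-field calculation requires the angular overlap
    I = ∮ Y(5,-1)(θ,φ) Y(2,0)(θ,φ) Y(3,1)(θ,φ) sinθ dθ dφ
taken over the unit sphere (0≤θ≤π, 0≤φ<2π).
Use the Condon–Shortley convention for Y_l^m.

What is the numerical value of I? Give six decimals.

Checks pass: Σm=0; 10 even; l₃=3∈[3,7].
(2·5+1)(2·2+1)(2·3+1) = 385
Δ: 4! 6! 0! / 11! → 1/2310
sum: t=2:+1/144 = 1/144
3j²(5 2 3; 0 0 0) = Δ·Π!·Σ² = 10/231  (sign -1)
sum: t=2:+1/192 = 1/192
3j²(5 2 3; -1 0 1) = Δ·Π!·Σ² = 3/77  (sign +1)
combine: 4πI² = 385·10/231·3/77 = 50/77
take √, sign -1: I = -0.22731846

-0.227318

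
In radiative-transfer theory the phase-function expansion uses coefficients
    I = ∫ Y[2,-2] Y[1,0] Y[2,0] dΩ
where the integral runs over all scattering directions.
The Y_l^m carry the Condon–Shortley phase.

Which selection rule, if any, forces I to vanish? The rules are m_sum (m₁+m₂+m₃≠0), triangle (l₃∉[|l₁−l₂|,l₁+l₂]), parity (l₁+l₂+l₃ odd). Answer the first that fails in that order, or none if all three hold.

m_sum

m₁+m₂+m₃ = -2 + 0 + 0 = -2  ✗
triangle: |2−1|=1 ≤ l₃=2 ≤ 2+1=3
parity: l₁+l₂+l₃ = 5 is odd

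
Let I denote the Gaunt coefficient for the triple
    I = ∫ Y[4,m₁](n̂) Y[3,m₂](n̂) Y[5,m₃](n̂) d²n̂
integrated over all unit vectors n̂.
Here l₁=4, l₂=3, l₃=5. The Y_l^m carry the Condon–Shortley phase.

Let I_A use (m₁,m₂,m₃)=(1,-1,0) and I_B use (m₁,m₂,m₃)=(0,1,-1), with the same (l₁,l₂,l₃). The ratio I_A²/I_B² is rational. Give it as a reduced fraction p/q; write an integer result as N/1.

3/242

l's match ⇒ only the (l;m) 3-j factors differ between A and B.
A: triangle coeff Δ(4,3,5) = 1/180180; Σ_t [0,2]: t=0:+1/288 t=1:−1/288 t=2:+1/5760 = 1/5760; (3j)²=1/12012 [(4 3 5; 1 -1 0)], sign=-1
B: triangle coeff Δ(4,3,5) = 1/180180; Σ_t [0,2]: t=0:+1/2304 t=1:−1/216 t=2:+1/384 = -11/6912; (3j)²=11/1638 [(4 3 5; 0 1 -1)], sign=-1
I_A²/I_B² = (1/12012)/(11/1638) = 3/242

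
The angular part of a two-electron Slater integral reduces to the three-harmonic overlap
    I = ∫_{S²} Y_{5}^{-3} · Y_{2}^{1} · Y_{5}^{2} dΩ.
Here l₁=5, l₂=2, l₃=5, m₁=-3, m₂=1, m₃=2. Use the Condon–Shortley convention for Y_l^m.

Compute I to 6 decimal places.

m-sum 0 ✓  L=12 even ✓  3≤5≤7 ✓
Π(2lᵢ+1) = 11×5×11 = 605
triangle coeff Δ(5,2,5) = 1/38610
Σ_t [0,2]: t=0:+1/2880 t=1:−1/576 t=2:+1/2880 = -1/960
(3j)²=10/429 [(5 2 5; 0 0 0)], sign=+1
Σ_t [1,2]: t=1:−1/10080 t=2:+1/2880 = 1/4032
(3j)²=10/429 [(5 2 5; -3 1 2)], sign=-1
⇒ 4πI² = 500/1521
I = (-1)√(500/1521/(4π)) = -0.16173926

-0.161739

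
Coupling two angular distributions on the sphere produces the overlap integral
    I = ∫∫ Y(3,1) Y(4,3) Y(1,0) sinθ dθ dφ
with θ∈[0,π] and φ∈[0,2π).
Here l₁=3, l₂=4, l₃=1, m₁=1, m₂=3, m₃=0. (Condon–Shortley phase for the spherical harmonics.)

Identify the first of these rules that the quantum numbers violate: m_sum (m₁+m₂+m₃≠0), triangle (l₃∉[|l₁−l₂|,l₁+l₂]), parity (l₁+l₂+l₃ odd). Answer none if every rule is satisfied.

m_sum

azimuthal sum: 1 + 3 + 0 = 4  ✗
1 ≤ 1 ≤ 7 (triangle on l)
L = 3 + 4 + 1 = 8 (even)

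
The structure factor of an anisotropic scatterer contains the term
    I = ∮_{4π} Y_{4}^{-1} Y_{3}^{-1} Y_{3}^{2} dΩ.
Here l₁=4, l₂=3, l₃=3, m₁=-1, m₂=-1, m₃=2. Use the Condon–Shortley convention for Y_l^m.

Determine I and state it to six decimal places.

Rules hold: Σm=0, L=10 even, 1≤3≤7.
N = 9·7·7 = 441
Δ = 4!·4!·2!/11! = 1/34650
Racah Σ t=1..3: t=1:−1/72 t=2:+1/16 t=3:−1/72 = 5/144
⇒ 3j(4 3 3; 0 0 0)² = 2/77, sgn -1
Racah Σ t=1..2: t=1:−1/144 t=2:+1/48 = 1/72
⇒ 3j(4 3 3; -1 -1 2)² = 16/693, sgn -1
4πI² = N·(3j₀)²·(3jₘ)² = 32/121
I = +1·√(0.264463/4π) = 0.14506992

0.145070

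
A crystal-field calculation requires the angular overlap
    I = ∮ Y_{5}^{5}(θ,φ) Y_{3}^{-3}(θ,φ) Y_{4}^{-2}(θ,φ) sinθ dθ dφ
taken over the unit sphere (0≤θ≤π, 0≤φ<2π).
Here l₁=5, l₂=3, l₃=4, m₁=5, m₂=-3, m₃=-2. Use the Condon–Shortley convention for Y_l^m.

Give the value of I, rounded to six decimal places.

Checks pass: Σm=0; 12 even; l₃=4∈[2,8].
(2·5+1)(2·3+1)(2·4+1) = 693
Δ: 4! 6! 2! / 13! → 1/180180
sum: t=1:−1/576 t=2:+1/144 t=3:−1/576 = 1/288
3j²(5 3 4; 0 0 0) = Δ·Π!·Σ² = 20/1001  (sign +1)
sum: t=0:+1/34560 = 1/34560
3j²(5 3 4; 5 -3 -2) = Δ·Π!·Σ² = 5/286  (sign +1)
combine: 4πI² = 693·20/1001·5/286 = 450/1859
take √, sign +1: I = 0.13879110

0.138791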